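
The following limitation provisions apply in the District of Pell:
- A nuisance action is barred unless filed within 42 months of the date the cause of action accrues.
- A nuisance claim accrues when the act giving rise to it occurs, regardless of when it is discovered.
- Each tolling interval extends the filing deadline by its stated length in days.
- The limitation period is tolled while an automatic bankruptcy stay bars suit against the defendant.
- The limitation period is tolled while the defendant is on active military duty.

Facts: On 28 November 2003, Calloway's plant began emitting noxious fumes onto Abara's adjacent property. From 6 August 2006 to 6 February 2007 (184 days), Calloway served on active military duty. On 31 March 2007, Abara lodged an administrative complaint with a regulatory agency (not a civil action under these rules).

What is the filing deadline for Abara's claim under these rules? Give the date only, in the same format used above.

The limitation period began to run on 28 November 2003.
Adding the 42 months base period to 28 November 2003 gives a deadline of 28 May 2007, before any tolling.
The period was tolled for 184 days by the defendant's active military service (6 August 2006 to 6 February 2007), pushing the deadline to 28 November 2007.
Nothing else in the chronology tolls or restarts the period.

28 November 2007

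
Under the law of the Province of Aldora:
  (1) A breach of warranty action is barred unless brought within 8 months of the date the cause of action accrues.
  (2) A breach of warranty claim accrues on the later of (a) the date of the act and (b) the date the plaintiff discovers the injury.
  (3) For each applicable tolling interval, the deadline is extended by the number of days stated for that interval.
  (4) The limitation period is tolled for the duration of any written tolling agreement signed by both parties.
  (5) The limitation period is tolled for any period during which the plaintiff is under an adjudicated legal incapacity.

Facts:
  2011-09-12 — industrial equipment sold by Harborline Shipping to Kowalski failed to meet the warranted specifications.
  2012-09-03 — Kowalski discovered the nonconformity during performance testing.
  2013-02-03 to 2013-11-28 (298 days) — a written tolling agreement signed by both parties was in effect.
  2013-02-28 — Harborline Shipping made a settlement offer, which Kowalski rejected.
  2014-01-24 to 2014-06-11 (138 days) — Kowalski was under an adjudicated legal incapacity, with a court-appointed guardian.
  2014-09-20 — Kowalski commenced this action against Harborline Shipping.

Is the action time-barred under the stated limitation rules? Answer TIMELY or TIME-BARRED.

TIME-BARRED

The claim accrued on 2012-09-03 — the later of the 2011-09-12 act and the 2012-09-03 discovery.
8 months from 2012-09-03 is 2013-05-03.
Because the written tolling agreement ran from 2013-02-03 to 2013-11-28, the deadline is extended by 298 days to 2014-02-25.
The period was tolled for 138 days by the plaintiff's legal incapacity (2014-01-24 to 2014-06-11), pushing the deadline to 2014-07-13.
The other events in the timeline have no effect on the limitation period under the stated rules.
Kowalski filed on 2014-09-20, after the 2014-07-13 deadline, so the action is time-barred.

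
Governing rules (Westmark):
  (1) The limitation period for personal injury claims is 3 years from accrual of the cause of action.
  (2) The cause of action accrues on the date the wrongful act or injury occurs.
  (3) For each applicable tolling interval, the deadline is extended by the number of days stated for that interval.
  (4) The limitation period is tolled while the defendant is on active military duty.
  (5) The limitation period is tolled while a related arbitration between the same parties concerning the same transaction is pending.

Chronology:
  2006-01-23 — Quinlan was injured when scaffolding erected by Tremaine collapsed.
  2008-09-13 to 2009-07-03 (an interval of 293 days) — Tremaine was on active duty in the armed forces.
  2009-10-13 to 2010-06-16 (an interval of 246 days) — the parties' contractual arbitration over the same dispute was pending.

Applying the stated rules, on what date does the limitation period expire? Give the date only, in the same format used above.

2010-07-16

The cause of action accrued on 2006-01-23, the date of the act.
3 years from 2006-01-23 is 2009-01-23.
Because the defendant's active military service ran from 2008-09-13 to 2009-07-03, the deadline is extended by 293 days to 2009-11-12.
Because the pending related arbitration ran from 2009-10-13 to 2010-06-16, the deadline is extended by 246 days to 2010-07-16.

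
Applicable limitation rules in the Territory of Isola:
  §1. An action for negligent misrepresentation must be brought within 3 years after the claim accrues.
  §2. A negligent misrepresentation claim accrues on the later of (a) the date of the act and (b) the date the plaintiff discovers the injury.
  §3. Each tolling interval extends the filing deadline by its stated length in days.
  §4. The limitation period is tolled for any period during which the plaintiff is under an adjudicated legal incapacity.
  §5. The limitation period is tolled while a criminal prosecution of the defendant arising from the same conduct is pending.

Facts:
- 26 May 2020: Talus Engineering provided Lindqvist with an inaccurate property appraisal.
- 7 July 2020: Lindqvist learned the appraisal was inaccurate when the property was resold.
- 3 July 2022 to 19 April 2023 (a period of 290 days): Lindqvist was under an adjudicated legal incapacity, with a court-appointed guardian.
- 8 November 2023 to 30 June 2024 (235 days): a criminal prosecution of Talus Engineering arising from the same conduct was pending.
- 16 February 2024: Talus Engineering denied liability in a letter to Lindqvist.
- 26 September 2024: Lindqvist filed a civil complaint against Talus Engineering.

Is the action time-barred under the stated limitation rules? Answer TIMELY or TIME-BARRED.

TIMELY

Because discovery on 7 July 2020 post-dates the 26 May 2020 act, accrual under the later-of rule falls on 7 July 2020.
Adding the 3 years base period to 7 July 2020 gives a deadline of 7 July 2023, before any tolling.
The plaintiff's legal incapacity from 3 July 2022 to 19 April 2023 tolled the period for 290 days, extending the deadline to 22 April 2024.
The pending criminal prosecution from 8 November 2023 to 30 June 2024 tolled the period for 235 days, extending the deadline to 13 December 2024.
The other events in the timeline have no effect on the limitation period under the stated rules.
Lindqvist filed on 26 September 2024, before the 13 December 2024 deadline, so the action is timely.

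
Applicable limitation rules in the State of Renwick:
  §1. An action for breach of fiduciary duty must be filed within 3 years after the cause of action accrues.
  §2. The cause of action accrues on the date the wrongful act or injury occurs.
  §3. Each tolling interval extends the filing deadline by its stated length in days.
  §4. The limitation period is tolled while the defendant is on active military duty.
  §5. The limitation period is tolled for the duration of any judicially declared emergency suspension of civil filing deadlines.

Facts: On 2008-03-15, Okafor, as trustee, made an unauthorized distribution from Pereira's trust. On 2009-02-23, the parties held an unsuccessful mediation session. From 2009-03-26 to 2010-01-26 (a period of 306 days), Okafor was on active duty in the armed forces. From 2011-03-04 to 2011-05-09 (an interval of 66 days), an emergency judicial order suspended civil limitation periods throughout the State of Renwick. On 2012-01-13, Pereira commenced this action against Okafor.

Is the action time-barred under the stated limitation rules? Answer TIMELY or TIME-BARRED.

The claim accrued on 2008-03-15, when the wrongful act occurred.
3 years from 2008-03-15 is 2011-03-15.
Because the defendant's active military service ran from 2009-03-26 to 2010-01-26, the deadline is extended by 306 days to 2012-01-15.
The period was tolled for 66 days by the emergency suspension of filing deadlines (2011-03-04 to 2011-05-09), pushing the deadline to 2012-03-21.
Nothing else in the chronology tolls or restarts the period.
Filing on 2012-01-13 beat the 2012-03-21 deadline — the action is timely.

TIMELY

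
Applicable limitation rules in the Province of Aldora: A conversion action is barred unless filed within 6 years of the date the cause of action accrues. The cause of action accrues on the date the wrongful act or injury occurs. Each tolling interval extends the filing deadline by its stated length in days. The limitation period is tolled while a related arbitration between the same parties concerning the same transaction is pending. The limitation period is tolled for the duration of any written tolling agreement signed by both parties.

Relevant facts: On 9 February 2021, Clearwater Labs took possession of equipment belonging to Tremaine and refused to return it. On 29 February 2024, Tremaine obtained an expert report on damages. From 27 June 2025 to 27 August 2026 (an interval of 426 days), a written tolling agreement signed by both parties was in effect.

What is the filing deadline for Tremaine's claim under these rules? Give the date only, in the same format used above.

10 April 2028

The cause of action accrued on 9 February 2021, the date of the act.
6 years from 9 February 2021 is 9 February 2027.
The written tolling agreement from 27 June 2025 to 27 August 2026 tolled the period for 426 days, extending the deadline to 10 April 2028.
Nothing else in the chronology tolls or restarts the period.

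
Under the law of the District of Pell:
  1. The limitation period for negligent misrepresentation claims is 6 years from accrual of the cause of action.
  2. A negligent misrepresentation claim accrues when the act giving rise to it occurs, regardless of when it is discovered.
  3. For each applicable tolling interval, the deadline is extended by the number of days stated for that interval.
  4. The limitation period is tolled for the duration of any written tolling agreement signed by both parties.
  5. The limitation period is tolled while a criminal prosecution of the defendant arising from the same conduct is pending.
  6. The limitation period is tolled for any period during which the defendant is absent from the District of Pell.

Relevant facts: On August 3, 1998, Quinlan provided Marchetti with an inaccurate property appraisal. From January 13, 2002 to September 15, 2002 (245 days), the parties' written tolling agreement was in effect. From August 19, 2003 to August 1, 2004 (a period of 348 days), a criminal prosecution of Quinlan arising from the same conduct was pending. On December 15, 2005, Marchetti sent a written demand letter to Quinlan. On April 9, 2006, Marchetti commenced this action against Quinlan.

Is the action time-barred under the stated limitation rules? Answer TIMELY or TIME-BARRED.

The limitation period began to run on August 3, 1998.
The untolled deadline — 6 years after August 3, 1998 — is August 3, 2004.
The period was tolled for 245 days by the written tolling agreement (January 13, 2002 to September 15, 2002), pushing the deadline to April 5, 2005.
The pending criminal prosecution from August 19, 2003 to August 1, 2004 tolled the period for 348 days, extending the deadline to March 19, 2006.
Nothing else in the chronology tolls or restarts the period.
The April 9, 2006 filing falls after the March 19, 2006 deadline; the claim is time-barred.

TIME-BARRED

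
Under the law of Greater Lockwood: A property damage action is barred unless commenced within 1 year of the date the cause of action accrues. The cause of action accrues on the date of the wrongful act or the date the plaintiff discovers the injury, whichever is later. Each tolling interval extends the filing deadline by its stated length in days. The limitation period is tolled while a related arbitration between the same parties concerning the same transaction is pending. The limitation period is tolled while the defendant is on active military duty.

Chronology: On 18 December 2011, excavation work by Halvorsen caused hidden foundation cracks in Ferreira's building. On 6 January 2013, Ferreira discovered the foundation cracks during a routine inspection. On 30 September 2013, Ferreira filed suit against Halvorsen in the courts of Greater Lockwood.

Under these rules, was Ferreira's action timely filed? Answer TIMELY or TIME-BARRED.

TIMELY

Because discovery on 6 January 2013 post-dates the 18 December 2011 act, accrual under the later-of rule falls on 6 January 2013.
1 year from 6 January 2013 is 6 January 2014.
Filing on 30 September 2013 beat the 6 January 2014 deadline — the action is timely.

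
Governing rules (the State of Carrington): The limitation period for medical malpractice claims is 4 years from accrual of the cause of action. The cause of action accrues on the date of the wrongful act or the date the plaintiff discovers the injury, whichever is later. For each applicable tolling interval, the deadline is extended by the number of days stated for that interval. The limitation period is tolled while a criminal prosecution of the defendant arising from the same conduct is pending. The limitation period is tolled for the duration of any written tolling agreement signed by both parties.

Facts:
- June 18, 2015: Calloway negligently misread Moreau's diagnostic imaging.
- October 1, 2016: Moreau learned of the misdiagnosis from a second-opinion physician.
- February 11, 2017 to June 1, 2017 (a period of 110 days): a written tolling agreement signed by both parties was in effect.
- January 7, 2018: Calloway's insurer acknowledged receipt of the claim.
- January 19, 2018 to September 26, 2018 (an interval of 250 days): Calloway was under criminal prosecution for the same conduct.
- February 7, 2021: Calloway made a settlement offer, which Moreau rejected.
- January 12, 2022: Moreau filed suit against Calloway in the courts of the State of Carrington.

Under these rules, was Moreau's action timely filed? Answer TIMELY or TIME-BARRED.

Because discovery on October 1, 2016 post-dates the June 18, 2015 act, accrual under the later-of rule falls on October 1, 2016.
4 years from October 1, 2016 is October 1, 2020.
Because the written tolling agreement ran from February 11, 2017 to June 1, 2017, the deadline is extended by 110 days to January 19, 2021.
Because the pending criminal prosecution ran from January 19, 2018 to September 26, 2018, the deadline is extended by 250 days to September 26, 2021.
The other events in the timeline have no effect on the limitation period under the stated rules.
The January 12, 2022 filing falls after the September 26, 2021 deadline; the claim is time-barred.

TIME-BARRED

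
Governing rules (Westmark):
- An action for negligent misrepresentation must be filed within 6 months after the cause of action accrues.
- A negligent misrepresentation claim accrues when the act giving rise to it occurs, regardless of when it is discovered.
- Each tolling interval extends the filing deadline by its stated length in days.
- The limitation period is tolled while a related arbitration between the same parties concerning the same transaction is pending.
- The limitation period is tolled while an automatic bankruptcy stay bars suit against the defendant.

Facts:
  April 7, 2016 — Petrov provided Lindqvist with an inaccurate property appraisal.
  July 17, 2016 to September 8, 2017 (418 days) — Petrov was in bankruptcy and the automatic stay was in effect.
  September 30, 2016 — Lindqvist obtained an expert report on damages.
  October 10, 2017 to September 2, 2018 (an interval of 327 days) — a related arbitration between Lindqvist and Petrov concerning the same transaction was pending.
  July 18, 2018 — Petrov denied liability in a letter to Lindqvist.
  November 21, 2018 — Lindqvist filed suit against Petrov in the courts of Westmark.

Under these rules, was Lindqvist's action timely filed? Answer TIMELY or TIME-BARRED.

The limitation period began to run on April 7, 2016.
The untolled deadline — 6 months after April 7, 2016 — is October 7, 2016.
Because the automatic bankruptcy stay ran from July 17, 2016 to September 8, 2017, the deadline is extended by 418 days to November 29, 2017.
The period was tolled for 327 days by the pending related arbitration (October 10, 2017 to September 2, 2018), pushing the deadline to October 22, 2018.
The other events in the timeline have no effect on the limitation period under the stated rules.
Lindqvist filed on November 21, 2018, after the October 22, 2018 deadline, so the action is time-barred.

TIME-BARRED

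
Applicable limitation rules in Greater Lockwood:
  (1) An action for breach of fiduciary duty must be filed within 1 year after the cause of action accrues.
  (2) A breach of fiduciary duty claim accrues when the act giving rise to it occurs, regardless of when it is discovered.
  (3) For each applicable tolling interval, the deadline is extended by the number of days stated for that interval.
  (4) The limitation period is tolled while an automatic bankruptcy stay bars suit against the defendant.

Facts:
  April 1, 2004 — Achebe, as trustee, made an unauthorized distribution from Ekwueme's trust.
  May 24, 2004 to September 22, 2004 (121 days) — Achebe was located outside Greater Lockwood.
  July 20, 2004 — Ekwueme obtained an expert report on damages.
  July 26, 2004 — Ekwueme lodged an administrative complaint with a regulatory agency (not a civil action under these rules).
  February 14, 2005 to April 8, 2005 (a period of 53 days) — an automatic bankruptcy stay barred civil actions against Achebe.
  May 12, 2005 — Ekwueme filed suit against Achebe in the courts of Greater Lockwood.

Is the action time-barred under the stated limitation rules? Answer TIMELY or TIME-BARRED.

TIMELY

The claim accrued on April 1, 2004, when the wrongful act occurred.
The untolled deadline — 1 year after April 1, 2004 — is April 1, 2005.
Because the automatic bankruptcy stay ran from February 14, 2005 to April 8, 2005, the deadline is extended by 53 days to May 24, 2005.
Although the defendant's absence ran from May 24, 2004 to September 22, 2004, the stated rules do not make that a tolling event, so it is disregarded.
Nothing else in the chronology tolls or restarts the period.
Filing on May 12, 2005 beat the May 24, 2005 deadline — the action is timely.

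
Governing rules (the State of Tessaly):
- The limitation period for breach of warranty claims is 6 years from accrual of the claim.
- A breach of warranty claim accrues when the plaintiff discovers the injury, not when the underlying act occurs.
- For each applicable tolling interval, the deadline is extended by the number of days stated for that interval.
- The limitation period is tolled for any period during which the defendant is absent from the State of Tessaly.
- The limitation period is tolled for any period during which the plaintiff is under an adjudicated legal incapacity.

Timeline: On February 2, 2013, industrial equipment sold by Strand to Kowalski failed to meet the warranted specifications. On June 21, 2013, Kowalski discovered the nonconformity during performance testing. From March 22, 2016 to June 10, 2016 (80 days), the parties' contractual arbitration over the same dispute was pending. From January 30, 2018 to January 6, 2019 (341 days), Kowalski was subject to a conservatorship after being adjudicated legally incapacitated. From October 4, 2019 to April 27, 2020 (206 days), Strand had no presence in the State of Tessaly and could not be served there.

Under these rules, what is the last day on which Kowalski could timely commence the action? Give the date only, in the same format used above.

Under the discovery rule, the claim accrued on June 21, 2013, when Kowalski discovered the injury — not on the February 2, 2013 date of the underlying act.
The untolled deadline — 6 years after June 21, 2013 — is June 21, 2019.
Because the plaintiff's legal incapacity ran from January 30, 2018 to January 6, 2019, the deadline is extended by 341 days to May 27, 2020.
Because the defendant's absence from the jurisdiction ran from October 4, 2019 to April 27, 2020, the deadline is extended by 206 days to December 19, 2020.
No stated provision tolls the period for a pending arbitration, so the interval from March 22, 2016 to June 10, 2016 has no effect on the deadline.

December 19, 2020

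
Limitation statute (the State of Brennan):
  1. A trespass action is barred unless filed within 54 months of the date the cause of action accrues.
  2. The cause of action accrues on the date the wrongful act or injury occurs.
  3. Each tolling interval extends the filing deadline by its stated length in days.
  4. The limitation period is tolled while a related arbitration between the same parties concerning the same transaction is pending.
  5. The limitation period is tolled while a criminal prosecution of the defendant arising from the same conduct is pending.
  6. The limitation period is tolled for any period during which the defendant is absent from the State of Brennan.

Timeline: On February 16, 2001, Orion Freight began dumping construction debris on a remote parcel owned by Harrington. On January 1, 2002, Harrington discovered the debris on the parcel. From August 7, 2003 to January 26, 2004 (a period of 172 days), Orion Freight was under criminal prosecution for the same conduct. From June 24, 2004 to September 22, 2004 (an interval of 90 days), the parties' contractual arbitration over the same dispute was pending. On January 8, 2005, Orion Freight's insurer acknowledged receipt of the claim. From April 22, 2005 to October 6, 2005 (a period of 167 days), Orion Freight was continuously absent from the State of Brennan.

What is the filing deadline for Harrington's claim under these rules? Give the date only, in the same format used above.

October 19, 2006

Accrual is governed by the date of the act, so the period began to run on February 16, 2001; the later discovery on January 1, 2002 is irrelevant under the stated rule.
Adding the 54 months base period to February 16, 2001 gives a deadline of August 16, 2005, before any tolling.
The period was tolled for 172 days by the pending criminal prosecution (August 7, 2003 to January 26, 2004), pushing the deadline to February 4, 2006.
The period was tolled for 90 days by the pending related arbitration (June 24, 2004 to September 22, 2004), pushing the deadline to May 5, 2006.
The period was tolled for 167 days by the defendant's absence from the jurisdiction (April 22, 2005 to October 6, 2005), pushing the deadline to October 19, 2006.
None of the other events listed affects the running of the period under the stated rules.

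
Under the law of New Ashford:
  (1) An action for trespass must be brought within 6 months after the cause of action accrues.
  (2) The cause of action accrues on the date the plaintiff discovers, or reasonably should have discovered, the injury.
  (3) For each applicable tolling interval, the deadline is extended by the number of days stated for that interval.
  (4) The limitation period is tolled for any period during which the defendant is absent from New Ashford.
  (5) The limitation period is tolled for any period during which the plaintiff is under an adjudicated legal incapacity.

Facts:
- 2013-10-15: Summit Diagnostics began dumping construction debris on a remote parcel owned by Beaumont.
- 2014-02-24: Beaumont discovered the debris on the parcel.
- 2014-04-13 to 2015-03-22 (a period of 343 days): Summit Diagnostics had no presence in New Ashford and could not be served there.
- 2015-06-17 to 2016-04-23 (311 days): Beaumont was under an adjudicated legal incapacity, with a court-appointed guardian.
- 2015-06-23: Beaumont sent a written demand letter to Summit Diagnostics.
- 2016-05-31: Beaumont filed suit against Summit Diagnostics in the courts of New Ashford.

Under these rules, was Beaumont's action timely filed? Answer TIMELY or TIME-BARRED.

The claim did not accrue until Beaumont discovered the injury on 2014-02-24; the 2013-10-15 act date does not start the clock under the stated rule.
Adding the 6 months base period to 2014-02-24 gives a deadline of 2014-08-24, before any tolling.
Because the defendant's absence from the jurisdiction ran from 2014-04-13 to 2015-03-22, the deadline is extended by 343 days to 2015-08-02.
Because the plaintiff's legal incapacity ran from 2015-06-17 to 2016-04-23, the deadline is extended by 311 days to 2016-06-08.
The other events in the timeline have no effect on the limitation period under the stated rules.
Beaumont filed on 2016-05-31, before the 2016-06-08 deadline, so the action is timely.

TIMELY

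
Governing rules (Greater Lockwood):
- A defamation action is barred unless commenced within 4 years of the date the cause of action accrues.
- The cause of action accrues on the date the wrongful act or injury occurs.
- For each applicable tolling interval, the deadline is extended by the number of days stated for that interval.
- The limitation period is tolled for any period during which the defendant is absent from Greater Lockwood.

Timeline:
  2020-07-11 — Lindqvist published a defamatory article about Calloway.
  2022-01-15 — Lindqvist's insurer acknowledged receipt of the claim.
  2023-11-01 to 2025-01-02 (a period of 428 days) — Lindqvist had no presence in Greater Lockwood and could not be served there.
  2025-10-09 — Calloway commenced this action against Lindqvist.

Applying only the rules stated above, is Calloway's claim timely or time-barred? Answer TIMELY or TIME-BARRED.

TIME-BARRED

The claim accrued on 2020-07-11, when the wrongful act occurred.
4 years from 2020-07-11 is 2024-07-11.
The defendant's absence from the jurisdiction from 2023-11-01 to 2025-01-02 tolled the period for 428 days, extending the deadline to 2025-09-12.
None of the other events listed affects the running of the period under the stated rules.
Calloway filed on 2025-10-09, after the 2025-09-12 deadline, so the action is time-barred.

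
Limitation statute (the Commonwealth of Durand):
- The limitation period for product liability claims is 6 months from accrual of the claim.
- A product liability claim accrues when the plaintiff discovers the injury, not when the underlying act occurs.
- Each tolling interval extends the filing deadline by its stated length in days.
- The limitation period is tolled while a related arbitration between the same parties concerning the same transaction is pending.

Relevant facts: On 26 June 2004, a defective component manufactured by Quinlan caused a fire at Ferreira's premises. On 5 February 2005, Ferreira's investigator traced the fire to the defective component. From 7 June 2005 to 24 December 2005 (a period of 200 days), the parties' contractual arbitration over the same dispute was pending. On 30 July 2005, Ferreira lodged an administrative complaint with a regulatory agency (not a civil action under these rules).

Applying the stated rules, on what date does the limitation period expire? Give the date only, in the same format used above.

21 February 2006

Under the discovery rule, the claim accrued on 5 February 2005, when Ferreira discovered the injury — not on the 26 June 2004 date of the underlying act.
Adding the 6 months base period to 5 February 2005 gives a deadline of 5 August 2005, before any tolling.
Because the pending related arbitration ran from 7 June 2005 to 24 December 2005, the deadline is extended by 200 days to 21 February 2006.
The other events in the timeline have no effect on the limitation period under the stated rules.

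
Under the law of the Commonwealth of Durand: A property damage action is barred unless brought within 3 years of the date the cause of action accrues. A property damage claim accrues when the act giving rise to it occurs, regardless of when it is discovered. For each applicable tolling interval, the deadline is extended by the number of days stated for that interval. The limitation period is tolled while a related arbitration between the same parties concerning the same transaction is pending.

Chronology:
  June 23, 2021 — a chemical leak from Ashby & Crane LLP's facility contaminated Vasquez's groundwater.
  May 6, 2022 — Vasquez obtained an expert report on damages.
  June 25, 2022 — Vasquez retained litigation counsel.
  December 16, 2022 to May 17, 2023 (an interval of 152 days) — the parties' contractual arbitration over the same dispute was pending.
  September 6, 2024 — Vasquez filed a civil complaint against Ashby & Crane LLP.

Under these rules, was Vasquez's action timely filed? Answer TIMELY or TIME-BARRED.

TIMELY

The claim accrued on June 23, 2021, when the wrongful act occurred.
The untolled deadline — 3 years after June 23, 2021 — is June 23, 2024.
The period was tolled for 152 days by the pending related arbitration (December 16, 2022 to May 17, 2023), pushing the deadline to November 22, 2024.
The other events in the timeline have no effect on the limitation period under the stated rules.
Vasquez filed on September 6, 2024, before the November 22, 2024 deadline, so the action is timely.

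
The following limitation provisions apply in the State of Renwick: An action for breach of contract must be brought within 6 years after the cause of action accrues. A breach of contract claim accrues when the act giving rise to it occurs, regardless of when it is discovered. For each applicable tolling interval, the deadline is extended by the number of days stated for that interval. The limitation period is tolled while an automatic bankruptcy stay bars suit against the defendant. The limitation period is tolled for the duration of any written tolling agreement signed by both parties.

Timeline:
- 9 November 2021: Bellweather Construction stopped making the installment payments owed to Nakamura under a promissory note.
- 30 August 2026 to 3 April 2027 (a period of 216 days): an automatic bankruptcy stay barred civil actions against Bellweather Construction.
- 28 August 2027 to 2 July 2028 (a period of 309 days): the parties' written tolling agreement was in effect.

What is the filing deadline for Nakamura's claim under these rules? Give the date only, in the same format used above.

17 April 2029

The cause of action accrued on 9 November 2021, the date of the act.
6 years from 9 November 2021 is 9 November 2027.
The automatic bankruptcy stay from 30 August 2026 to 3 April 2027 tolled the period for 216 days, extending the deadline to 12 June 2028.
The written tolling agreement from 28 August 2027 to 2 July 2028 tolled the period for 309 days, extending the deadline to 17 April 2029.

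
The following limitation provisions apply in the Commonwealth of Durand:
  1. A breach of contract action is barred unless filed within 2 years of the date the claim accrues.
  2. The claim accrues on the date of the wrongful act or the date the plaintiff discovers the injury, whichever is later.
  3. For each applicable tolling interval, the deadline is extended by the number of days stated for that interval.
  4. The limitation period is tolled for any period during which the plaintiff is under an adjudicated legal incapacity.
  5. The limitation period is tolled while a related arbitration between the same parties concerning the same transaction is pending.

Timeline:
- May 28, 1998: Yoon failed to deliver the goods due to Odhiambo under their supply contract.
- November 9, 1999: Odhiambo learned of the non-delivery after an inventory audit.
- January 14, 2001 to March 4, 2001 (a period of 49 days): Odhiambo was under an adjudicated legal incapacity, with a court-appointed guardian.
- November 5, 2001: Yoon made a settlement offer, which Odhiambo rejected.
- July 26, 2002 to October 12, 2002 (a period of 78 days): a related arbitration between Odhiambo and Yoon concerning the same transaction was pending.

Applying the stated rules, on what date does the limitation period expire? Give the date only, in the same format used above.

December 28, 2001

Because discovery on November 9, 1999 post-dates the May 28, 1998 act, accrual under the later-of rule falls on November 9, 1999.
The untolled deadline — 2 years after November 9, 1999 — is November 9, 2001.
The plaintiff's legal incapacity from January 14, 2001 to March 4, 2001 tolled the period for 49 days, extending the deadline to December 28, 2001.
The pending related arbitration starting July 26, 2002 came too late — the period had run on December 28, 2001 — and so does not extend the deadline.
None of the other events listed affects the running of the period under the stated rules.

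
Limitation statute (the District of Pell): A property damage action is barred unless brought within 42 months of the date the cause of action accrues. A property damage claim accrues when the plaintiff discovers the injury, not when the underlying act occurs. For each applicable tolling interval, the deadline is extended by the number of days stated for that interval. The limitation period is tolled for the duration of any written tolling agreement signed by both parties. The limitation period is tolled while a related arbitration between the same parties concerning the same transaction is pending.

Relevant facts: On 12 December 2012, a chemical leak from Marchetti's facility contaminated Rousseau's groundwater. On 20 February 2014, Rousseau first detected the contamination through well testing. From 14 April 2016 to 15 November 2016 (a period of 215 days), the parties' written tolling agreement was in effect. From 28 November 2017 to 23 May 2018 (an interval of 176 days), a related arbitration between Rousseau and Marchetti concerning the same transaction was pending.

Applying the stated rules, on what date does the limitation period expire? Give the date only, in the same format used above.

15 September 2018

The claim did not accrue until Rousseau discovered the injury on 20 February 2014; the 12 December 2012 act date does not start the clock under the stated rule.
The untolled deadline — 42 months after 20 February 2014 — is 20 August 2017.
Because the written tolling agreement ran from 14 April 2016 to 15 November 2016, the deadline is extended by 215 days to 23 March 2018.
Because the pending related arbitration ran from 28 November 2017 to 23 May 2018, the deadline is extended by 176 days to 15 September 2018.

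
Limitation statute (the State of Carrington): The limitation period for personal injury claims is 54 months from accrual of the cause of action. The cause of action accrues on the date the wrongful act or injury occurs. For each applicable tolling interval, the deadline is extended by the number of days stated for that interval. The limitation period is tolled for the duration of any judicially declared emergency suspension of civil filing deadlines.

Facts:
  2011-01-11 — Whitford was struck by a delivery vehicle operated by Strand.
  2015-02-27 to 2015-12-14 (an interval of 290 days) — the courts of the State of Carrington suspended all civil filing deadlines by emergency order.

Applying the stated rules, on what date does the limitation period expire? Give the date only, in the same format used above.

The claim accrued on 2011-01-11, when the wrongful act occurred.
The untolled deadline — 54 months after 2011-01-11 — is 2015-07-11.
The period was tolled for 290 days by the emergency suspension of filing deadlines (2015-02-27 to 2015-12-14), pushing the deadline to 2016-04-26.

2016-04-26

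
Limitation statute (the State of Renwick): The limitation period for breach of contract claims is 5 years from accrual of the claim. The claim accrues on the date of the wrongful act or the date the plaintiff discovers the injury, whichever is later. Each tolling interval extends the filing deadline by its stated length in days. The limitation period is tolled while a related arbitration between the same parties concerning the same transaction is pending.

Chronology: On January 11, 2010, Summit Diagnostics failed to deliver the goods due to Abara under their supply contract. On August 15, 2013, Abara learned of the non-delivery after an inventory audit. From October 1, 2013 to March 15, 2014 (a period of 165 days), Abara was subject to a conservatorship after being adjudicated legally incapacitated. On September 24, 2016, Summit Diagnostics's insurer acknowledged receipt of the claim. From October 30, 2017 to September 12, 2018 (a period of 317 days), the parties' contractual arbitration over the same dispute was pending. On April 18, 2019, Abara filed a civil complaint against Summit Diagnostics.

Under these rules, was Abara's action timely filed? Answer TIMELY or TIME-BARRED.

Taking the later of the act (January 11, 2010) and discovery (August 15, 2013), the claim accrued on August 15, 2013.
The untolled deadline — 5 years after August 15, 2013 — is August 15, 2018.
The pending related arbitration from October 30, 2017 to September 12, 2018 tolled the period for 317 days, extending the deadline to June 28, 2019.
The plaintiff's legal incapacity from October 1, 2013 to March 15, 2014 does not toll the period, because no stated rule makes the plaintiff's incapacity a tolling event.
The other events in the timeline have no effect on the limitation period under the stated rules.
Abara filed on April 18, 2019, before the June 28, 2019 deadline, so the action is timely.

TIMELY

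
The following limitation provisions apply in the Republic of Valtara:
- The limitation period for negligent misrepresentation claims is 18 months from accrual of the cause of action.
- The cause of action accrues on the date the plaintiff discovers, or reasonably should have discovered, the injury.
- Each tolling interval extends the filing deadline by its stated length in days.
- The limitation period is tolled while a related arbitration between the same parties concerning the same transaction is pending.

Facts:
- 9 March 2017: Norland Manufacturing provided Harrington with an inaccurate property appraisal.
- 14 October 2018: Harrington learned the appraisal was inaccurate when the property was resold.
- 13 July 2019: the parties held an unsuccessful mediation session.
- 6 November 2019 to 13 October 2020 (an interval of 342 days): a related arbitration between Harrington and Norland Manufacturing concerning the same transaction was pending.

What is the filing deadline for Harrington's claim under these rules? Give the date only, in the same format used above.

22 March 2021

The claim did not accrue until Harrington discovered the injury on 14 October 2018; the 9 March 2017 act date does not start the clock under the stated rule.
Adding the 18 months base period to 14 October 2018 gives a deadline of 14 April 2020, before any tolling.
The period was tolled for 342 days by the pending related arbitration (6 November 2019 to 13 October 2020), pushing the deadline to 22 March 2021.
Nothing else in the chronology tolls or restarts the period.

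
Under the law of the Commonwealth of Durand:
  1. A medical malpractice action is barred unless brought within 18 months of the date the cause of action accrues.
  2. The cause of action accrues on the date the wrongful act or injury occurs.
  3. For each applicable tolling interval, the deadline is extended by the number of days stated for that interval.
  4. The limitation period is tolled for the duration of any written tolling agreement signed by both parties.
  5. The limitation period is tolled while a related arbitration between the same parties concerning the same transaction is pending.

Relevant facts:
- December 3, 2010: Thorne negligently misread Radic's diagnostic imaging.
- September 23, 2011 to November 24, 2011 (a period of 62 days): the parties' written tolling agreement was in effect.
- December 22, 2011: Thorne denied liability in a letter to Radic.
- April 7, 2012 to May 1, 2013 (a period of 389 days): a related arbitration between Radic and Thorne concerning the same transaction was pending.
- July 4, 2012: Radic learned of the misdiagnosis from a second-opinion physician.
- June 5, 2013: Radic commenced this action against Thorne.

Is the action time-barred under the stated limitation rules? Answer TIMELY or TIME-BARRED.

Accrual is governed by the date of the act, so the period began to run on December 3, 2010; the later discovery on July 4, 2012 is irrelevant under the stated rule.
The untolled deadline — 18 months after December 3, 2010 — is June 3, 2012.
The written tolling agreement from September 23, 2011 to November 24, 2011 tolled the period for 62 days, extending the deadline to August 4, 2012.
The period was tolled for 389 days by the pending related arbitration (April 7, 2012 to May 1, 2013), pushing the deadline to August 28, 2013.
None of the other events listed affects the running of the period under the stated rules.
The June 5, 2013 filing precedes the August 28, 2013 deadline; the claim is timely.

TIMELY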